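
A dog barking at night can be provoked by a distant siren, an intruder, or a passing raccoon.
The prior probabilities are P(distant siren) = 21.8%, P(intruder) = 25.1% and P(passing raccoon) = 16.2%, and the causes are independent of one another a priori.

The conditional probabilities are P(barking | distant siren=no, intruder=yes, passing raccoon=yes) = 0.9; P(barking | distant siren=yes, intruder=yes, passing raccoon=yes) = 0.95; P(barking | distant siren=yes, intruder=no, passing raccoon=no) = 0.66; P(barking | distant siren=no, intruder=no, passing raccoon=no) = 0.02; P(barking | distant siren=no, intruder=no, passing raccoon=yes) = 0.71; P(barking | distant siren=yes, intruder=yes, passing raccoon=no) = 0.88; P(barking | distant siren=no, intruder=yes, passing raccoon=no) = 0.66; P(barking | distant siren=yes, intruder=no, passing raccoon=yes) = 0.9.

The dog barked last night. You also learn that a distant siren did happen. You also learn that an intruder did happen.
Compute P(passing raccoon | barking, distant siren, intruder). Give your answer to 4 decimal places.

P(passing raccoon | barking, distant siren, intruder) ≈ 0.1727

Enumerate both values of passing raccoon and weight by the priors:
  P(barking | distant siren, intruder) = 0.88·0.838 + 0.95·0.162
        = 0.737440 + 0.153900 = 0.891340
The terms with passing raccoon present sum to 0.153900, so
  P(passing raccoon | barking, distant siren, intruder) = 0.153900 / 0.891340 ≈ 0.1727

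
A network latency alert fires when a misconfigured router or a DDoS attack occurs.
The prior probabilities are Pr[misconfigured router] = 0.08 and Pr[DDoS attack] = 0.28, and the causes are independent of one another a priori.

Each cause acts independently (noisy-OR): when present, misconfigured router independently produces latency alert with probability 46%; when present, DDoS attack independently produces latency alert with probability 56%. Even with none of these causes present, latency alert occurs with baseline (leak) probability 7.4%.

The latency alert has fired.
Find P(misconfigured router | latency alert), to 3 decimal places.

P(misconfigured router | latency alert) ≈ 0.187

Under noisy-OR, P(latency alert | causes) = 1 − (1−0.074)·∏(1−qᵢ) over the active causes.
Sum P(latency alert|·) weighted by the priors over the 4 (misconfigured router, DDoS attack) configurations:
  P(latency alert) = 0.074×0.92×0.72 + 0.59256×0.92×0.28 + 0.49996×0.08×0.72 + 0.779982×0.08×0.28
        = 0.049018 + 0.152643 + 0.028798 + 0.017472 = 0.247931
Configurations with misconfigured router contribute 0.046270, so
  P(misconfigured router | latency alert) = 0.046270 / 0.247931 ≈ 0.187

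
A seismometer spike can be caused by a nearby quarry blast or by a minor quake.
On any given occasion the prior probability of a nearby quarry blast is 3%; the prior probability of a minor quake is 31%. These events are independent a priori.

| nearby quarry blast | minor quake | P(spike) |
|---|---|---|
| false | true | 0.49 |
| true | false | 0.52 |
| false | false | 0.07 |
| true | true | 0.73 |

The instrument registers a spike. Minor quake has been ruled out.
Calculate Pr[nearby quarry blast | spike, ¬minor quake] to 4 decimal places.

Pr[nearby quarry blast | spike, ¬minor quake] ≈ 0.1868

By total probability over both values of nearby quarry blast:
  P(spike | ¬minor quake) = 0.07·0.97 + 0.52·0.03
        = 0.067900 + 0.015600 = 0.083500
The terms with nearby quarry blast present sum to 0.015600, so
  P(nearby quarry blast | spike, ¬minor quake) = 0.015600 / 0.083500 ≈ 0.1868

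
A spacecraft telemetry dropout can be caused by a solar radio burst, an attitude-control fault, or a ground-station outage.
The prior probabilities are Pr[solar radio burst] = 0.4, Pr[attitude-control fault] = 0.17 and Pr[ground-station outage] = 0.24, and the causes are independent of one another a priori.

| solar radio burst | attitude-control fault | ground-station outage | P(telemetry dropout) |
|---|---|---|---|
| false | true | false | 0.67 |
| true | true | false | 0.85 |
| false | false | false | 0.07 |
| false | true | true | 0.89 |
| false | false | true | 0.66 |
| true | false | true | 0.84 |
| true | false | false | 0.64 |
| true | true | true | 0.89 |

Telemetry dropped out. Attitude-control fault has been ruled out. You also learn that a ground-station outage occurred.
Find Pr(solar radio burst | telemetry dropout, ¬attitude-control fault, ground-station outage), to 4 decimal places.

Pr(solar radio burst | telemetry dropout, ¬attitude-control fault, ground-station outage) ≈ 0.4590

Weight on solar radio burst=true, given the evidence: 0.84·0.4 = 0.336000
The normalizing constant is 0.66·0.6 + 0.84·0.4 = 0.732000
P(solar radio burst | telemetry dropout, ¬attitude-control fault, ground-station outage) = 0.336000/0.732000 ≈ 0.4590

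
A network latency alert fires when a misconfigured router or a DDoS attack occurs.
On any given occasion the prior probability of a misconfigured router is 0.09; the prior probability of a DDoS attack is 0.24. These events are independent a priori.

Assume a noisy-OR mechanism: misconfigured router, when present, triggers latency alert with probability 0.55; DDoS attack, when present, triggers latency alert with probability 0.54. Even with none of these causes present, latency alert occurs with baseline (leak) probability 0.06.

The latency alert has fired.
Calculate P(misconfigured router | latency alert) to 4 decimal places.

Under noisy-OR, P(latency alert | causes) = 1 − (1−0.06)·∏(1−qᵢ) over the active causes.
By total probability over the 4 (misconfigured router, DDoS attack) configurations:
  P(latency alert) = 0.06*0.91*0.76 + 0.5676*0.91*0.24 + 0.577*0.09*0.76 + 0.80542*0.09*0.24
        = 0.041496 + 0.123964 + 0.039467 + 0.017397 = 0.222324
The terms with misconfigured router present sum to 0.056864, so
  P(misconfigured router | latency alert) = 0.056864 / 0.222324 ≈ 0.2558

P(misconfigured router | latency alert) ≈ 0.2558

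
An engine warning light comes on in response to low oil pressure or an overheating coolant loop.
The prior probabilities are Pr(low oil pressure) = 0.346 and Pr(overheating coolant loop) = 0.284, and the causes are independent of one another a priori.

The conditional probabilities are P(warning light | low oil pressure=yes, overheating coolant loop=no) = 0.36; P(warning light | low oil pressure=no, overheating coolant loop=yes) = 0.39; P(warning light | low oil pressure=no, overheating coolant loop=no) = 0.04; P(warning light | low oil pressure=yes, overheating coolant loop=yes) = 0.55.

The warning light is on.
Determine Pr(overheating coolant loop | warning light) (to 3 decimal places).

Pr(overheating coolant loop | warning light) ≈ 0.540

By total probability over the 4 (low oil pressure, overheating coolant loop) configurations:
  P(warning light) = 0.04*0.654*0.716 + 0.39*0.654*0.284 + 0.36*0.346*0.716 + 0.55*0.346*0.284
        = 0.018731 + 0.072437 + 0.089185 + 0.054045 = 0.234398
The terms with overheating coolant loop present sum to 0.126482, so
  P(overheating coolant loop | warning light) = 0.126482 / 0.234398 ≈ 0.540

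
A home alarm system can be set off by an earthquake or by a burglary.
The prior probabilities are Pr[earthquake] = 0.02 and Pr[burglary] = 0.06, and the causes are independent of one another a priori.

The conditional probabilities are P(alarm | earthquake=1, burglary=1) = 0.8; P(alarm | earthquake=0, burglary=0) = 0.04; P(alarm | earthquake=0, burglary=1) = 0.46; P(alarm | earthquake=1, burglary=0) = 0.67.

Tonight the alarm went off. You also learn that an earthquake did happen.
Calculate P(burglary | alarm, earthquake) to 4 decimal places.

P(burglary | alarm, earthquake) ≈ 0.0708

P(alarm | earthquake) = 0.67×0.94 + 0.8×0.06 = 0.629800 + 0.048000 = 0.677800
Restricting to configurations with burglary present: 0.8×0.06 = 0.048000.
Hence the posterior is 0.048000/0.677800 ≈ 0.0708.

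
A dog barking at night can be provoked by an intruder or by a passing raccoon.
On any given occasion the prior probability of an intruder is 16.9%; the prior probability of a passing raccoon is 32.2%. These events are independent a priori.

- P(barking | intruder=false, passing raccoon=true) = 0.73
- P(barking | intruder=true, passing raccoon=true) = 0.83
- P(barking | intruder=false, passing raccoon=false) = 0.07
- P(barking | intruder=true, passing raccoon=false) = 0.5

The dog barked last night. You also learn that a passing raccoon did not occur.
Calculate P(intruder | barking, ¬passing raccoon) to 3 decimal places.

P(intruder | barking, ¬passing raccoon) ≈ 0.592

Enumerate both values of intruder and weight by the priors:
  P(barking | ¬passing raccoon) = 0.07*0.831 + 0.5*0.169
        = 0.058170 + 0.084500 = 0.142670
Keeping only the intruder-present terms gives 0.084500, so
  P(intruder | barking, ¬passing raccoon) = 0.084500 / 0.142670 ≈ 0.592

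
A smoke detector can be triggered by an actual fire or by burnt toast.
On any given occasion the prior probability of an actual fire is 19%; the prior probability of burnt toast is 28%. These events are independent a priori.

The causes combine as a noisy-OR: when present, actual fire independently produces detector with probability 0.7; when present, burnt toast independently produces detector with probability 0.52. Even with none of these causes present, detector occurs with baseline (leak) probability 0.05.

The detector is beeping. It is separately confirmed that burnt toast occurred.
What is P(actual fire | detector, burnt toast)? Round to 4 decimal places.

Under noisy-OR, P(detector | causes) = 1 − (1−0.05)·∏(1−qᵢ) over the active causes.
For the numerator, keep only actual fire=true terms: 0.8632*0.19 = 0.164008
Normalizer over all consistent configurations: 0.544*0.81 + 0.8632*0.19 = 0.604648
P(actual fire | detector, burnt toast) = 0.164008/0.604648 ≈ 0.2712

P(actual fire | detector, burnt toast) ≈ 0.2712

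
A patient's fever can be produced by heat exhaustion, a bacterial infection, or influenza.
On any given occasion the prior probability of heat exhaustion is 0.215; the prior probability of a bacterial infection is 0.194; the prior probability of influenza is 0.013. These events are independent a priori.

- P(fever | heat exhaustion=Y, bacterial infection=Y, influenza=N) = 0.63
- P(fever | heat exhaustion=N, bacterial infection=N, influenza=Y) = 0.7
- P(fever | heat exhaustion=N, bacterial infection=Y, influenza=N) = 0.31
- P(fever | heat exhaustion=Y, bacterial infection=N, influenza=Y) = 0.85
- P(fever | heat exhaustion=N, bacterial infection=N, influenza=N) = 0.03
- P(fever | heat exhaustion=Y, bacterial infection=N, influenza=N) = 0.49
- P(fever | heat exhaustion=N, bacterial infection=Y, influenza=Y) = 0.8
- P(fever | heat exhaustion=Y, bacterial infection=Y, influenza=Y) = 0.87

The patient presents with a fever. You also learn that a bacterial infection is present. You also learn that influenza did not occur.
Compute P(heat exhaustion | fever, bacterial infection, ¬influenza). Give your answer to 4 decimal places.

P(fever | bacterial infection, ¬influenza) = 0.31×0.785 + 0.63×0.215 = 0.243350 + 0.135450 = 0.378800
Of this, 0.135450 comes from 0.63×0.215 (the heat exhaustion=true cases).
P(heat exhaustion | fever, bacterial infection, ¬influenza) = 0.135450 / 0.378800 ≈ 0.3576

P(heat exhaustion | fever, bacterial infection, ¬influenza) ≈ 0.3576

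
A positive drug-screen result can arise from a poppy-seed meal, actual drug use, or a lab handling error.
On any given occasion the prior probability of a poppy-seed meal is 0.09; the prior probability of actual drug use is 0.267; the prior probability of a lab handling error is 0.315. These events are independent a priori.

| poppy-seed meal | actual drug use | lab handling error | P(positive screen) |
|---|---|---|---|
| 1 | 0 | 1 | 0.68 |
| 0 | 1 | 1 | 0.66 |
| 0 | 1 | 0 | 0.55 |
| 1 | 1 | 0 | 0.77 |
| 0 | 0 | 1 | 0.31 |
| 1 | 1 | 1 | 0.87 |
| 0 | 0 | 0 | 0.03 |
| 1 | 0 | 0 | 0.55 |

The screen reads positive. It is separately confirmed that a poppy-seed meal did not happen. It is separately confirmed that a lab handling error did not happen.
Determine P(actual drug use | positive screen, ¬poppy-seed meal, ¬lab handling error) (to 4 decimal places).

P(positive screen | ¬poppy-seed meal, ¬lab handling error) = 0.03*0.733 + 0.55*0.267 = 0.021990 + 0.146850 = 0.168840
Of this, 0.146850 comes from 0.55*0.267 (the actual drug use=true cases).
Hence the posterior is 0.146850/0.168840 ≈ 0.8698.

P(actual drug use | positive screen, ¬poppy-seed meal, ¬lab handling error) ≈ 0.8698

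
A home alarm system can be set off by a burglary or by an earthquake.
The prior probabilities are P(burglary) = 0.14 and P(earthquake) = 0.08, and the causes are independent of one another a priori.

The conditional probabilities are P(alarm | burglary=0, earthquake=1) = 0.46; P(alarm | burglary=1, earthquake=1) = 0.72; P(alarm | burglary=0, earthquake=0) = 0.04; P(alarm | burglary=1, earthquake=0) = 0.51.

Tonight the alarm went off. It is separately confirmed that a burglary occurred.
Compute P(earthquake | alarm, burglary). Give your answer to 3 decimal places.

P(earthquake | alarm, burglary) ≈ 0.109

For the numerator, keep only earthquake=true terms: 0.72*0.08 = 0.057600
The normalizing constant is 0.51*0.92 + 0.72*0.08 = 0.526800
Posterior = 0.057600 / 0.526800 ≈ 0.109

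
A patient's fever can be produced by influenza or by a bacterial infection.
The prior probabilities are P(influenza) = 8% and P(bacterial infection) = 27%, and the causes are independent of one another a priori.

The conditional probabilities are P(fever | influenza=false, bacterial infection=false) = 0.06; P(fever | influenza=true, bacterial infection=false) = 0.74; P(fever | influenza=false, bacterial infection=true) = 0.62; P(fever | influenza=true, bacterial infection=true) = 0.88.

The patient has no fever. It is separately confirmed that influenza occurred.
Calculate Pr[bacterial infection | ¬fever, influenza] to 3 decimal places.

Pr[bacterial infection | ¬fever, influenza] ≈ 0.146

Enumerate both values of bacterial infection and weight by the priors:
  P(¬fever | influenza) = 0.26·0.73 + 0.12·0.27
        = 0.189800 + 0.032400 = 0.222200
Configurations with bacterial infection contribute 0.032400, so
  P(bacterial infection | ¬fever, influenza) = 0.032400 / 0.222200 ≈ 0.146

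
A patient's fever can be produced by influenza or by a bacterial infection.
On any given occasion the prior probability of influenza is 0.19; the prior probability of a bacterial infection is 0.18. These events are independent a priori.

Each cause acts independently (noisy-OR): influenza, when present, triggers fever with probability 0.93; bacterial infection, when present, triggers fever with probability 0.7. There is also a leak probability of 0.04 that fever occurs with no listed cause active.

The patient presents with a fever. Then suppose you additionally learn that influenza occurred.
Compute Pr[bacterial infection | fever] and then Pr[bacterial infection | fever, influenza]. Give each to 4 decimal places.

Pr[bacterial infection | fever] ≈ 0.4441; Pr[bacterial infection | fever, influenza] ≈ 0.1874

Under noisy-OR, P(fever | causes) = 1 − (1−0.04)·∏(1−qᵢ) over the active causes.
P(fever) = 0.04*0.81*0.82 + 0.712*0.81*0.18 + 0.9328*0.19*0.82 + 0.97984*0.19*0.18 = 0.026568 + 0.103810 + 0.145330 + 0.033511 = 0.309219
Restricting to configurations with bacterial infection present: 0.103810 + 0.033511 = 0.137321.
P(bacterial infection | fever) = 0.137321 / 0.309219 ≈ 0.4441

Now condition on the additional information:
For the numerator, keep only bacterial infection=true terms: 0.97984×0.18 = 0.176371
The normalizing constant is 0.9328×0.82 + 0.97984×0.18 = 0.941267
P(bacterial infection | fever, influenza) = 0.176371/0.941267 ≈ 0.1874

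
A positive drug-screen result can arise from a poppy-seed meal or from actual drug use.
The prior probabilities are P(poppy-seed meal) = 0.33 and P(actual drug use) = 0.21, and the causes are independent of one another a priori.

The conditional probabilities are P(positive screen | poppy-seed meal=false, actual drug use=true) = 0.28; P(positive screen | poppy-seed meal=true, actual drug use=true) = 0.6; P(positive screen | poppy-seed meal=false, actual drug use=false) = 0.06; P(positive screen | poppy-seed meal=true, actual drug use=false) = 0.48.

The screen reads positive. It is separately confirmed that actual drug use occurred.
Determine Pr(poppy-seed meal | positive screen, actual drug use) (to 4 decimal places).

Numerator (weight on configurations with poppy-seed meal): 0.6·0.33 = 0.198000
Denominator P(positive screen | actual drug use): 0.28·0.67 + 0.6·0.33 = 0.385600
Posterior = 0.198000 / 0.385600 ≈ 0.5135

Pr(poppy-seed meal | positive screen, actual drug use) ≈ 0.5135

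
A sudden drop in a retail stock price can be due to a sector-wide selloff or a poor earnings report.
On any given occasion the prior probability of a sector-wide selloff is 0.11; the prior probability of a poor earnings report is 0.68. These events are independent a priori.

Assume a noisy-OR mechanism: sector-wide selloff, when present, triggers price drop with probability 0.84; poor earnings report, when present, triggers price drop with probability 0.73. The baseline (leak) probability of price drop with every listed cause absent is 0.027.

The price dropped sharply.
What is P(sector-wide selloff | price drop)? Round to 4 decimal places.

P(sector-wide selloff | price drop) ≈ 0.1826

Under noisy-OR, P(price drop | causes) = 1 − (1−0.027)·∏(1−qᵢ) over the active causes.
Enumerate the 4 (sector-wide selloff, poor earnings report) configurations and weight by the priors:
  P(price drop) = 0.027·0.89·0.32 + 0.73729·0.89·0.68 + 0.84432·0.11·0.32 + 0.957966·0.11·0.68
        = 0.007690 + 0.446208 + 0.029720 + 0.071656 = 0.555274
The terms with sector-wide selloff present sum to 0.101376, so
  P(sector-wide selloff | price drop) = 0.101376 / 0.555274 ≈ 0.1826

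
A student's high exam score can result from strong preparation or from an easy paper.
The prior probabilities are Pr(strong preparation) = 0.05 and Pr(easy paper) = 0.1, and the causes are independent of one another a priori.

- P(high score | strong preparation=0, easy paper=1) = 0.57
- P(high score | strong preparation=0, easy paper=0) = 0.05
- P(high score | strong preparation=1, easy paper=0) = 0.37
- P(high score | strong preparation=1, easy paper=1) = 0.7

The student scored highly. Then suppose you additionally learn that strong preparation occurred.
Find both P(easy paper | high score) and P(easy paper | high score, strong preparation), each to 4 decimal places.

P(easy paper | high score) ≈ 0.4925; P(easy paper | high score, strong preparation) ≈ 0.1737

Weight on easy paper=true, given the evidence: 0.054150 + 0.003500 = 0.057650
The normalizing constant is 0.05·0.95·0.9 + 0.57·0.95·0.1 + 0.37·0.05·0.9 + 0.7·0.05·0.1 = 0.117050
P(easy paper | high score) = 0.057650/0.117050 ≈ 0.4925

Now condition on the additional information:
Enumerate both values of easy paper and weight by the priors:
  P(high score | strong preparation) = 0.37·0.9 + 0.7·0.1
        = 0.333000 + 0.070000 = 0.403000
The terms with easy paper present sum to 0.070000, so
  P(easy paper | high score, strong preparation) = 0.070000 / 0.403000 ≈ 0.1737
— strong preparation explains away the evidence for easy paper.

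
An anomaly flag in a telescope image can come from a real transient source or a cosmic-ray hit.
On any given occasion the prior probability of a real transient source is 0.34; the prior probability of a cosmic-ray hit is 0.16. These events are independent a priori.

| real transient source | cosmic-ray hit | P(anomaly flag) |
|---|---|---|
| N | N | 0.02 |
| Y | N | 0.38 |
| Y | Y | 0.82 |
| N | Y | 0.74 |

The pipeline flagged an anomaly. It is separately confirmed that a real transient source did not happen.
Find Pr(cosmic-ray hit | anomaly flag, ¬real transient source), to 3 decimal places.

Sum P(anomaly flag|·) weighted by the priors over both values of cosmic-ray hit:
  P(anomaly flag | ¬real transient source) = 0.02×0.84 + 0.74×0.16
        = 0.016800 + 0.118400 = 0.135200
Configurations with cosmic-ray hit contribute 0.118400, so
  P(cosmic-ray hit | anomaly flag, ¬real transient source) = 0.118400 / 0.135200 ≈ 0.876

Pr(cosmic-ray hit | anomaly flag, ¬real transient source) ≈ 0.876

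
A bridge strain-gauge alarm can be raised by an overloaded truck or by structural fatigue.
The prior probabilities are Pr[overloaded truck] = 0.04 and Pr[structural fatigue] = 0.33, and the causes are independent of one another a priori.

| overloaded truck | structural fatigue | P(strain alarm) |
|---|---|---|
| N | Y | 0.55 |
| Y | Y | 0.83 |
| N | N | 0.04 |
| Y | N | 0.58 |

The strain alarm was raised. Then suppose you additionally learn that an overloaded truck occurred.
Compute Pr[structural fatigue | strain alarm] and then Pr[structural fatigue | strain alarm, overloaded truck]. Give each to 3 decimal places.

Sum P(strain alarm|·) weighted by the priors over the 4 (overloaded truck, structural fatigue) configurations:
  P(strain alarm) = 0.04·0.96·0.67 + 0.55·0.96·0.33 + 0.58·0.04·0.67 + 0.83·0.04·0.33
        = 0.025728 + 0.174240 + 0.015544 + 0.010956 = 0.226468
The terms with structural fatigue present sum to 0.185196, so
  P(structural fatigue | strain alarm) = 0.185196 / 0.226468 ≈ 0.818

Now condition on the additional information:
Numerator (weight on configurations with structural fatigue): 0.83×0.33 = 0.273900
The normalizing constant is 0.58×0.67 + 0.83×0.33 = 0.662500
Posterior = 0.273900 / 0.662500 ≈ 0.413

Pr[structural fatigue | strain alarm] ≈ 0.818; Pr[structural fatigue | strain alarm, overloaded truck] ≈ 0.413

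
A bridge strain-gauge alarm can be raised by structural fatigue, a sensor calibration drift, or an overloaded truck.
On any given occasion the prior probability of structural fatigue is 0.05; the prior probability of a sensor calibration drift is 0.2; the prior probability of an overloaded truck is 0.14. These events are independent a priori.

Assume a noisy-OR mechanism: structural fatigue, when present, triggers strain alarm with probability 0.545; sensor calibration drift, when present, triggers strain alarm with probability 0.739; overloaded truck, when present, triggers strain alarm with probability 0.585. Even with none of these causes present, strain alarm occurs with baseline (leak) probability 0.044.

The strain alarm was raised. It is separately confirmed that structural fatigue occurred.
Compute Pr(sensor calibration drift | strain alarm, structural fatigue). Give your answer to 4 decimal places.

Under noisy-OR, P(strain alarm | causes) = 1 − (1−0.044)·∏(1−qᵢ) over the active causes.
By total probability over the 4 (sensor calibration drift, overloaded truck) configurations:
  P(strain alarm | structural fatigue) = 0.56502·0.8·0.86 + 0.819483·0.8·0.14 + 0.88647·0.2·0.86 + 0.952885·0.2·0.14
        = 0.388734 + 0.091782 + 0.152473 + 0.026681 = 0.659670
Keeping only the sensor calibration drift-present terms gives 0.179154, so
  P(sensor calibration drift | strain alarm, structural fatigue) = 0.179154 / 0.659670 ≈ 0.2716

Pr(sensor calibration drift | strain alarm, structural fatigue) ≈ 0.2716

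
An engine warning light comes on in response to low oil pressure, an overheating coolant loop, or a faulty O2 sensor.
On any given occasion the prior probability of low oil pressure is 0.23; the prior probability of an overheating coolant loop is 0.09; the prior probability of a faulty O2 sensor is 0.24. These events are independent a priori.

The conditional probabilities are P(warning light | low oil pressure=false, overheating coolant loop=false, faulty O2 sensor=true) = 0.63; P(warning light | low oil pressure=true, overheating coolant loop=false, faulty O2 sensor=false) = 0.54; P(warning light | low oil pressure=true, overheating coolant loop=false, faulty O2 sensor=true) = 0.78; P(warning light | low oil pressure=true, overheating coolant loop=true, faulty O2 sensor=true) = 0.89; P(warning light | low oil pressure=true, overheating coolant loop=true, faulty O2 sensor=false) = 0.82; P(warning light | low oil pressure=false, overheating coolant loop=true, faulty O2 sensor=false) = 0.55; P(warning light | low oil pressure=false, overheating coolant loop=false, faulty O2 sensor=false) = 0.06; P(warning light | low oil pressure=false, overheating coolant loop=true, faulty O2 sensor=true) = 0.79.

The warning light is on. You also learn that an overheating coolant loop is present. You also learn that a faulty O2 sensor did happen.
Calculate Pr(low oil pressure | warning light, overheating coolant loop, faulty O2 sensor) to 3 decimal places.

Pr(low oil pressure | warning light, overheating coolant loop, faulty O2 sensor) ≈ 0.252

For the numerator, keep only low oil pressure=true terms: 0.89·0.23 = 0.204700
Normalizer over all consistent configurations: 0.79·0.77 + 0.89·0.23 = 0.813000
P(low oil pressure | warning light, overheating coolant loop, faulty O2 sensor) = 0.204700/0.813000 ≈ 0.252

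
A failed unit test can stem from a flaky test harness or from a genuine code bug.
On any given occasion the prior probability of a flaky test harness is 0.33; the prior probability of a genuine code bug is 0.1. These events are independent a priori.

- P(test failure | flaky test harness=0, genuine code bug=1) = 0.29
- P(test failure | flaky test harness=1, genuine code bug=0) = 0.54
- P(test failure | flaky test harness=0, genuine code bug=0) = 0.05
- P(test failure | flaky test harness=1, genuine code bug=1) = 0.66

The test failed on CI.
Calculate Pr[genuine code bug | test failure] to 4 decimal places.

Numerator (weight on configurations with genuine code bug): 0.019430 + 0.021780 = 0.041210
Denominator P(test failure): 0.05*0.67*0.9 + 0.29*0.67*0.1 + 0.54*0.33*0.9 + 0.66*0.33*0.1 = 0.231740
P(genuine code bug | test failure) = 0.041210/0.231740 ≈ 0.1778

Pr[genuine code bug | test failure] ≈ 0.1778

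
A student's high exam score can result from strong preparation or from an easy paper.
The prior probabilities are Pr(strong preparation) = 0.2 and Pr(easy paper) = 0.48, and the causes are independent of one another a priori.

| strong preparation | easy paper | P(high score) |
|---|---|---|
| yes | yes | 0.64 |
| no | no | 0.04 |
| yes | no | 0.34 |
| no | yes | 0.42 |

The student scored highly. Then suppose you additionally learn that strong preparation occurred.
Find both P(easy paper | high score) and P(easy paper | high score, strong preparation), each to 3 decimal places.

Numerator (weight on configurations with easy paper): 0.161280 + 0.061440 = 0.222720
The normalizing constant is 0.04*0.8*0.52 + 0.42*0.8*0.48 + 0.34*0.2*0.52 + 0.64*0.2*0.48 = 0.274720
Posterior = 0.222720 / 0.274720 ≈ 0.811

Now also conditioning on strong preparation=true:
By total probability over both values of easy paper:
  P(high score | strong preparation) = 0.34*0.52 + 0.64*0.48
        = 0.176800 + 0.307200 = 0.484000
Configurations with easy paper contribute 0.307200, so
  P(easy paper | high score, strong preparation) = 0.307200 / 0.484000 ≈ 0.635

P(easy paper | high score) ≈ 0.811; P(easy paper | high score, strong preparation) ≈ 0.635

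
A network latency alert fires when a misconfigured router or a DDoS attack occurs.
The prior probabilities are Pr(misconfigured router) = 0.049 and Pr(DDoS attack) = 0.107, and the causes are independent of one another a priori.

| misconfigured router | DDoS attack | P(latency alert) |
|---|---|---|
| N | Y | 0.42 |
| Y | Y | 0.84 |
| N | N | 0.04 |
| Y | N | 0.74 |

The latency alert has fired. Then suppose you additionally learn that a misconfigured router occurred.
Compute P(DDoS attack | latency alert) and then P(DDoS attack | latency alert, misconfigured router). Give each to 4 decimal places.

P(DDoS attack | latency alert) ≈ 0.4154; P(DDoS attack | latency alert, misconfigured router) ≈ 0.1197

P(latency alert) = 0.04×0.951×0.893 + 0.42×0.951×0.107 + 0.74×0.049×0.893 + 0.84×0.049×0.107 = 0.033970 + 0.042738 + 0.032380 + 0.004404 = 0.113492
Of this, 0.047142 comes from 0.042738 + 0.004404 (the DDoS attack=true cases).
Hence the posterior is 0.047142/0.113492 ≈ 0.4154.

Now also conditioning on misconfigured router=true:
P(latency alert | misconfigured router) = 0.74*0.893 + 0.84*0.107 = 0.660820 + 0.089880 = 0.750700
Restricting to configurations with DDoS attack present: 0.84*0.107 = 0.089880.
So P(DDoS attack | latency alert, misconfigured router) = 0.089880/0.750700 ≈ 0.1197.
This is intercausal reasoning (explaining away): once misconfigured router accounts for the latency alert, DDoS attack becomes less likely.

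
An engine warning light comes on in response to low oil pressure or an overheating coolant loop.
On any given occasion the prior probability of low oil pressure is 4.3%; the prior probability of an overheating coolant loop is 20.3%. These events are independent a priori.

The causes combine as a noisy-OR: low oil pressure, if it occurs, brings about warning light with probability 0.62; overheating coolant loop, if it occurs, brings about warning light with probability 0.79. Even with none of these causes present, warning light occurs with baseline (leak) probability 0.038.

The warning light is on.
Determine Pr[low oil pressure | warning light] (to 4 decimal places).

Under noisy-OR, P(warning light | causes) = 1 − (1−0.038)·∏(1−qᵢ) over the active causes.
P(warning light) = 0.038*0.957*0.797 + 0.79798*0.957*0.203 + 0.63444*0.043*0.797 + 0.923232*0.043*0.203 = 0.028984 + 0.155024 + 0.021743 + 0.008059 = 0.213810
Of this, 0.029802 comes from 0.021743 + 0.008059 (the low oil pressure=true cases).
Hence the posterior is 0.029802/0.213810 ≈ 0.1394.

Pr[low oil pressure | warning light] ≈ 0.1394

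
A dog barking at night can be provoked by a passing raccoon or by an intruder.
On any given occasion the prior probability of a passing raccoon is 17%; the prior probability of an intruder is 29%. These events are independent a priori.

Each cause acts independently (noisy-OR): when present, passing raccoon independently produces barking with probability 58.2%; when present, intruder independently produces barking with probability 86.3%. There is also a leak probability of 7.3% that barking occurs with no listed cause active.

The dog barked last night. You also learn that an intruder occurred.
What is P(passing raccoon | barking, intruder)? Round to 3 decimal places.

P(passing raccoon | barking, intruder) ≈ 0.182

Under noisy-OR, P(barking | causes) = 1 − (1−0.073)·∏(1−qᵢ) over the active causes.
Numerator (weight on configurations with passing raccoon): 0.946914*0.17 = 0.160975
Normalizer over all consistent configurations: 0.873001*0.83 + 0.946914*0.17 = 0.885566
Posterior = 0.160975 / 0.885566 ≈ 0.182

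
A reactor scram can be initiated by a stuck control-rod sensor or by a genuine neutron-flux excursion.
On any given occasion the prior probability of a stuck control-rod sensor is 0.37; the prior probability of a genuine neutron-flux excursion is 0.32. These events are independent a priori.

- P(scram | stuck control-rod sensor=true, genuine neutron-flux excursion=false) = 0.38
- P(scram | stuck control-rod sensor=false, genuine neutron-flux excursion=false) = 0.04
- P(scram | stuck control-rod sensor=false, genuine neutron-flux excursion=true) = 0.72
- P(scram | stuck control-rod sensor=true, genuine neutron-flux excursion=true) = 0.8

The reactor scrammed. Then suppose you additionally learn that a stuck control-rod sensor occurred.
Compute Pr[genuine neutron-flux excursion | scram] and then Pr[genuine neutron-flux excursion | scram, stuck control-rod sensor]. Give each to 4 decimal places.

By total probability over the 4 (stuck control-rod sensor, genuine neutron-flux excursion) configurations:
  P(scram) = 0.04×0.63×0.68 + 0.72×0.63×0.32 + 0.38×0.37×0.68 + 0.8×0.37×0.32
        = 0.017136 + 0.145152 + 0.095608 + 0.094720 = 0.352616
The terms with genuine neutron-flux excursion present sum to 0.239872, so
  P(genuine neutron-flux excursion | scram) = 0.239872 / 0.352616 ≈ 0.6803

Now condition on the additional information:
By total probability over both values of genuine neutron-flux excursion:
  P(scram | stuck control-rod sensor) = 0.38*0.68 + 0.8*0.32
        = 0.258400 + 0.256000 = 0.514400
Configurations with genuine neutron-flux excursion contribute 0.256000, so
  P(genuine neutron-flux excursion | scram, stuck control-rod sensor) = 0.256000 / 0.514400 ≈ 0.4977
— stuck control-rod sensor explains away the evidence for genuine neutron-flux excursion.

Pr[genuine neutron-flux excursion | scram] ≈ 0.6803; Pr[genuine neutron-flux excursion | scram, stuck control-rod sensor] ≈ 0.4977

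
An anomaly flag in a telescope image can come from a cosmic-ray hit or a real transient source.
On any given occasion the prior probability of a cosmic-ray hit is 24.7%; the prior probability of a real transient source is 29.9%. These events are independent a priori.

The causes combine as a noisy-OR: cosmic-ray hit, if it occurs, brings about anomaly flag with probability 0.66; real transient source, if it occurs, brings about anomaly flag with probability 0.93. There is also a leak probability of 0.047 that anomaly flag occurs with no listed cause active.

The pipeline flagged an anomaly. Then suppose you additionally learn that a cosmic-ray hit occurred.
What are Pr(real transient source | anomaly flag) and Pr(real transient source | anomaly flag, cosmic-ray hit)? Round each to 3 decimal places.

Pr(real transient source | anomaly flag) ≈ 0.666; Pr(real transient source | anomaly flag, cosmic-ray hit) ≈ 0.381

Under noisy-OR, P(anomaly flag | causes) = 1 − (1−0.047)·∏(1−qᵢ) over the active causes.
Sum P(anomaly flag|·) weighted by the priors over the 4 (cosmic-ray hit, real transient source) configurations:
  P(anomaly flag) = 0.047×0.753×0.701 + 0.93329×0.753×0.299 + 0.67598×0.247×0.701 + 0.977319×0.247×0.299
        = 0.024809 + 0.210127 + 0.117044 + 0.072178 = 0.424158
Configurations with real transient source contribute 0.282305, so
  P(real transient source | anomaly flag) = 0.282305 / 0.424158 ≈ 0.666

Now condition on the additional information:
Enumerate both values of real transient source and weight by the priors:
  P(anomaly flag | cosmic-ray hit) = 0.67598×0.701 + 0.977319×0.299
        = 0.473862 + 0.292218 = 0.766080
Configurations with real transient source contribute 0.292218, so
  P(real transient source | anomaly flag, cosmic-ray hit) = 0.292218 / 0.766080 ≈ 0.381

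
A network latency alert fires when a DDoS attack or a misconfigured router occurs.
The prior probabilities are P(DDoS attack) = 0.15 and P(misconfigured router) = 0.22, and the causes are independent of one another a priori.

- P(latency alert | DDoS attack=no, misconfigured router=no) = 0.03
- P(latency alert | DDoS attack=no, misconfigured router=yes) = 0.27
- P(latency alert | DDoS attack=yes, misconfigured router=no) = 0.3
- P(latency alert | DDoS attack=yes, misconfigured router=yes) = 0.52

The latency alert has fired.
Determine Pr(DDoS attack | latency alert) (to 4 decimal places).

Sum P(latency alert|·) weighted by the priors over the 4 (DDoS attack, misconfigured router) configurations:
  P(latency alert) = 0.03*0.85*0.78 + 0.27*0.85*0.22 + 0.3*0.15*0.78 + 0.52*0.15*0.22
        = 0.019890 + 0.050490 + 0.035100 + 0.017160 = 0.122640
The terms with DDoS attack present sum to 0.052260, so
  P(DDoS attack | latency alert) = 0.052260 / 0.122640 ≈ 0.4261

Pr(DDoS attack | latency alert) ≈ 0.4261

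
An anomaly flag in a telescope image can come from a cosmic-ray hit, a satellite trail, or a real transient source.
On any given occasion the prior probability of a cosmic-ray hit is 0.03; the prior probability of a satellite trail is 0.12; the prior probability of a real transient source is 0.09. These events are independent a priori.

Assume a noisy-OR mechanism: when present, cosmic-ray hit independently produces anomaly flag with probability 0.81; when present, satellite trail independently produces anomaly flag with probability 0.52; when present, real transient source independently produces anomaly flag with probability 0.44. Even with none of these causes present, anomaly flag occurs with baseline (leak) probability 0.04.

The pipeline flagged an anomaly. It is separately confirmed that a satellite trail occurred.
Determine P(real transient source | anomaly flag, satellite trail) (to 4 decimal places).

P(real transient source | anomaly flag, satellite trail) ≈ 0.1185

Under noisy-OR, P(anomaly flag | causes) = 1 − (1−0.04)·∏(1−qᵢ) over the active causes.
P(anomaly flag | satellite trail) = 0.5392*0.97*0.91 + 0.741952*0.97*0.09 + 0.912448*0.03*0.91 + 0.950971*0.03*0.09 = 0.475952 + 0.064772 + 0.024910 + 0.002568 = 0.568202
Restricting to configurations with real transient source present: 0.064772 + 0.002568 = 0.067340.
So P(real transient source | anomaly flag, satellite trail) = 0.067340/0.568202 ≈ 0.1185.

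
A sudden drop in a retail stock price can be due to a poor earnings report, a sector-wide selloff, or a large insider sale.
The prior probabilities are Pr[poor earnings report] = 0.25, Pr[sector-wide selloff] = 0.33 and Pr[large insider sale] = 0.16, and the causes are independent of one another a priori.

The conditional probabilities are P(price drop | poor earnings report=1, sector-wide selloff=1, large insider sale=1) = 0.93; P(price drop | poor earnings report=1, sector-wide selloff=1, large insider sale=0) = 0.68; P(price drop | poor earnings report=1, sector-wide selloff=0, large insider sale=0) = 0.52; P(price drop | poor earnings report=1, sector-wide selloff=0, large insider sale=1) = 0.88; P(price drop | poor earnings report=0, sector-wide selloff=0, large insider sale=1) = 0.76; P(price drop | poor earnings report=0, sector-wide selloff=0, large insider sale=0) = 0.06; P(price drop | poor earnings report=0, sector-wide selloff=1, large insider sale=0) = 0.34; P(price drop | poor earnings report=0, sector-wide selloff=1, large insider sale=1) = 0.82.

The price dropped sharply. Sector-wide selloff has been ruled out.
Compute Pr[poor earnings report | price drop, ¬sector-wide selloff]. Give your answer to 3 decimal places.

Pr[poor earnings report | price drop, ¬sector-wide selloff] ≈ 0.528

P(price drop | ¬sector-wide selloff) = 0.06×0.75×0.84 + 0.76×0.75×0.16 + 0.52×0.25×0.84 + 0.88×0.25×0.16 = 0.037800 + 0.091200 + 0.109200 + 0.035200 = 0.273400
Of this, 0.144400 comes from 0.109200 + 0.035200 (the poor earnings report=true cases).
Hence the posterior is 0.144400/0.273400 ≈ 0.528.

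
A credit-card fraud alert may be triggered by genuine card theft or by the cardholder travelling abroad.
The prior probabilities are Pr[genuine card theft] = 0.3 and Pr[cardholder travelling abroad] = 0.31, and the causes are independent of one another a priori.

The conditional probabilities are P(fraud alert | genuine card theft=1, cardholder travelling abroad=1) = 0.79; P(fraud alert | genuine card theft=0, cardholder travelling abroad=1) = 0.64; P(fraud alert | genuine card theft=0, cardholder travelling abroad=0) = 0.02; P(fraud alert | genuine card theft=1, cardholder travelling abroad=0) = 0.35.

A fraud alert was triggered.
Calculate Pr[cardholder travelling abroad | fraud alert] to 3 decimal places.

Pr[cardholder travelling abroad | fraud alert] ≈ 0.721

Weight on cardholder travelling abroad=true, given the evidence: 0.138880 + 0.073470 = 0.212350
Normalizer over all consistent configurations: 0.02·0.7·0.69 + 0.64·0.7·0.31 + 0.35·0.3·0.69 + 0.79·0.3·0.31 = 0.294460
P(cardholder travelling abroad | fraud alert) = 0.212350/0.294460 ≈ 0.721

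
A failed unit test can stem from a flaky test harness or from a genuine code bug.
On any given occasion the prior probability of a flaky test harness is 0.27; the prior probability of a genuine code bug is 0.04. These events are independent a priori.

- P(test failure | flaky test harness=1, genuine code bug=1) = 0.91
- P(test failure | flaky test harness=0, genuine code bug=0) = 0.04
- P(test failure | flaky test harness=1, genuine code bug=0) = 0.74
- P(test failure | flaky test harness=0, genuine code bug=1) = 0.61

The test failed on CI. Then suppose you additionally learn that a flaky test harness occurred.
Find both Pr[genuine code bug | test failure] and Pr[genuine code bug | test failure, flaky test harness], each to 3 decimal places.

Pr[genuine code bug | test failure] ≈ 0.112; Pr[genuine code bug | test failure, flaky test harness] ≈ 0.049

P(test failure) = 0.04×0.73×0.96 + 0.61×0.73×0.04 + 0.74×0.27×0.96 + 0.91×0.27×0.04 = 0.028032 + 0.017812 + 0.191808 + 0.009828 = 0.247480
Of this, 0.027640 comes from 0.017812 + 0.009828 (the genuine code bug=true cases).
P(genuine code bug | test failure) = 0.027640 / 0.247480 ≈ 0.112

With the extra evidence:
Weight on genuine code bug=true, given the evidence: 0.91*0.04 = 0.036400
The normalizing constant is 0.74*0.96 + 0.91*0.04 = 0.746800
P(genuine code bug | test failure, flaky test harness) = 0.036400/0.746800 ≈ 0.049
This is intercausal reasoning (explaining away): once flaky test harness accounts for the test failure, genuine code bug becomes less likely.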